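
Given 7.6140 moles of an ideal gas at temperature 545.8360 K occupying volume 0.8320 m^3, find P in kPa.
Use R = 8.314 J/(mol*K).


P = nRT/V = 7.6140 * 8.314 * 545.8360 / 0.8320
= 34552.9450 / 0.8320 = 41529.9819 Pa = 41.5300 kPa

41.5300 kPa


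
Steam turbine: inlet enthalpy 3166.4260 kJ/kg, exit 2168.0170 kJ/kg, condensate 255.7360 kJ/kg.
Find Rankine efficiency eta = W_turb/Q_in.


W = 998.4090 kJ/kg
Q_in = 2910.6900 kJ/kg
eta = 0.3430 = 34.3015%

eta = 34.3015%


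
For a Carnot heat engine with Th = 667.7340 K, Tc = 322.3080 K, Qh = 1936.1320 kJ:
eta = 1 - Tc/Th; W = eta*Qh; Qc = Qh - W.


eta = 1 - 322.3080/667.7340 = 0.5173
W = 0.5173 * 1936.1320 = 1001.5820 kJ
Qc = 1936.1320 - 1001.5820 = 934.5500 kJ

eta = 51.7311%, W = 1001.5820 kJ, Qc = 934.5500 kJ


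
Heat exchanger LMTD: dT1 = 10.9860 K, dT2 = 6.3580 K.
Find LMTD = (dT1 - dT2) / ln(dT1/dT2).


dT1/dT2 = 1.7279
ln(dT1/dT2) = 0.5469
LMTD = 4.6280 / 0.5469 = 8.4621 K

8.4621 K


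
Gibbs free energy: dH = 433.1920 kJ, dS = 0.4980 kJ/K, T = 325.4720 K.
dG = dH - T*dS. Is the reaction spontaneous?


T*dS = 325.4720 * 0.4980 = 162.0851 kJ
dG = 433.1920 - 162.0851 = 271.1069 kJ (non-spontaneous)

dG = 271.1069 kJ, non-spontaneous


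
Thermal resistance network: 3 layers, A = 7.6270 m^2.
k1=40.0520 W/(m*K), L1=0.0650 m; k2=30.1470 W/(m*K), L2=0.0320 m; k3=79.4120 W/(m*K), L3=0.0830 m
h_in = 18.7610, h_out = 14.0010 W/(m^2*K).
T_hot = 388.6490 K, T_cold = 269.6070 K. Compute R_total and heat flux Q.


R_conv_in = 1/(18.7610*7.6270) = 0.0070
R_1 = 0.0650/(40.0520*7.6270) = 0.0002
R_2 = 0.0320/(30.1470*7.6270) = 0.0001
R_3 = 0.0830/(79.4120*7.6270) = 0.0001
R_conv_out = 1/(14.0010*7.6270) = 0.0094
R_total = 0.0168 K/W
Q = 119.0420 / 0.0168 = 7068.1004 W

R_total = 0.0168 K/W, Q = 7068.1004 W


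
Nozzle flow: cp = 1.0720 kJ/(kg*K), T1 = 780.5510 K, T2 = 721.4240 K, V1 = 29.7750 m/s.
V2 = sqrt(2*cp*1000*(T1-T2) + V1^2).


dT = 59.1270 K
2*cp*1000*dT = 126768.2880
V1^2 = 886.5506
V2 = sqrt(127654.8386) = 357.2882 m/s

357.2882 m/s


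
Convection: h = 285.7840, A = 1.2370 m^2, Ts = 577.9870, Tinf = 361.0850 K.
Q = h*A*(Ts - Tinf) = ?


dT = 216.9020 K
Q = 285.7840 * 1.2370 * 216.9020 = 76678.0689 W

76678.0689 W


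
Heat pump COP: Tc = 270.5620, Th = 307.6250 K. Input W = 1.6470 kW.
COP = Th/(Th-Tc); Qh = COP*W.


COP = 307.6250 / 37.0630 = 8.3001
Qh = 8.3001 * 1.6470 = 13.6702 kW

COP = 8.3001, Qh = 13.6702 kW


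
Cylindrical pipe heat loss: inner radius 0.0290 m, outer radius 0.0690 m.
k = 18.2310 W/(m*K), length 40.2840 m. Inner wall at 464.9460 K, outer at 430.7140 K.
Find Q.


dT = 34.2320 K
ln(ro/ri) = 0.8668
Q = 2*pi*18.2310*40.2840*34.2320 / 0.8668 = 182234.6551 W

182234.6551 W


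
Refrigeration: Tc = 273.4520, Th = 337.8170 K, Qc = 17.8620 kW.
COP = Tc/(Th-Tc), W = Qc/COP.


COP = 273.4520 / 64.3650 = 4.2485
W = 17.8620 / 4.2485 = 4.2043 kW

COP = 4.2485, W = 4.2043 kW


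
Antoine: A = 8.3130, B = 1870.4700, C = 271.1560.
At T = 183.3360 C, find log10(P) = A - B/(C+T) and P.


C+T = 454.4920
B/(C+T) = 4.1155
log10(P) = 8.3130 - 4.1155 = 4.1975
P = 10^4.1975 = 15757.3077 mmHg

15757.3077 mmHg


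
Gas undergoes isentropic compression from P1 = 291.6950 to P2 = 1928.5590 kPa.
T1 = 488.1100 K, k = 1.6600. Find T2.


(k-1)/k = 0.3976
(P2/P1)^exp = 2.1191
T2 = 488.1100 * 2.1191 = 1034.3384 K

1034.3384 K


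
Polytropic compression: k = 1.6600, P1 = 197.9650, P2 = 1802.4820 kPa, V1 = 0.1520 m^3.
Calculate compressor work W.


(k-1)/k = 0.3976
(P2/P1)^exp = 2.4066
W = 2.5152 * 197.9650 * 0.1520 * (2.4066 - 1) = 106.4542 kJ

106.4542 kJ


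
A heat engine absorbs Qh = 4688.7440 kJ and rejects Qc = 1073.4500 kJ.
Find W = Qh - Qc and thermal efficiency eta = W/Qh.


W = 4688.7440 - 1073.4500 = 3615.2940 kJ
eta = 3615.2940 / 4688.7440 = 0.7711 = 77.1058%

W = 3615.2940 kJ, eta = 77.1058%


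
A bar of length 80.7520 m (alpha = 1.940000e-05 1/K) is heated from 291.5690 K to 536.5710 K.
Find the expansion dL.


dT = 245.0020 K
dL = 1.940000e-05 * 80.7520 * 245.0020 = 0.383817 m
L_final = 81.135817 m

dL = 0.383817 m


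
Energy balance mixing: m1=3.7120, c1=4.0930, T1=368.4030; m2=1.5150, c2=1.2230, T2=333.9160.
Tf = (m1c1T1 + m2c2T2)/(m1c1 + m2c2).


num = 6215.9209
den = 17.0461
Tf = 364.6544 K

364.6544 K


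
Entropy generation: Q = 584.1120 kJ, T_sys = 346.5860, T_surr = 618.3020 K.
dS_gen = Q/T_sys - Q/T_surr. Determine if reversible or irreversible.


dS_sys = 584.1120/346.5860 = 1.6853 kJ/K
dS_surr = -584.1120/618.3020 = -0.9447 kJ/K
dS_gen = 1.6853 - 0.9447 = 0.7406 kJ/K (irreversible)

dS_gen = 0.7406 kJ/K, irreversible


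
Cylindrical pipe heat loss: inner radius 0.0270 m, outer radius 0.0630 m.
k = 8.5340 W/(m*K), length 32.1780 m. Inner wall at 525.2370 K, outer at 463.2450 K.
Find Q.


dT = 61.9920 K
ln(ro/ri) = 0.8473
Q = 2*pi*8.5340*32.1780*61.9920 / 0.8473 = 126238.2869 W

126238.2869 W


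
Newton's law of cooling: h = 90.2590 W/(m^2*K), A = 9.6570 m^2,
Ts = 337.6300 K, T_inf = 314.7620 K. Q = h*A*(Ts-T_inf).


dT = 22.8680 K
Q = 90.2590 * 9.6570 * 22.8680 = 19932.4614 W

19932.4614 W


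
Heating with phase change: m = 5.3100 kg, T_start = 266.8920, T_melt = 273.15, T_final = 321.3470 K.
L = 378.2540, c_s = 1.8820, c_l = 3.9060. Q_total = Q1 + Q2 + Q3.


Q1 (sensible, solid) = 5.3100 * 1.8820 * 6.2580 = 62.5388 kJ
Q2 (latent) = 5.3100 * 378.2540 = 2008.5287 kJ
Q3 (sensible, liquid) = 5.3100 * 3.9060 * 48.1970 = 999.6472 kJ
Q_total = 3070.7148 kJ

3070.7148 kJ


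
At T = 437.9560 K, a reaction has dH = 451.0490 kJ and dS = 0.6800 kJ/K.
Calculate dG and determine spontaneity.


T*dS = 437.9560 * 0.6800 = 297.8101 kJ
dG = 451.0490 - 297.8101 = 153.2389 kJ (non-spontaneous)

dG = 153.2389 kJ, non-spontaneous


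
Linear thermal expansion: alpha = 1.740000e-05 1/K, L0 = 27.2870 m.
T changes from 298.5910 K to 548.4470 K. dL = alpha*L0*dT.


dT = 249.8560 K
dL = 1.740000e-05 * 27.2870 * 249.8560 = 0.118630 m
L_final = 27.405630 m

dL = 0.118630 m


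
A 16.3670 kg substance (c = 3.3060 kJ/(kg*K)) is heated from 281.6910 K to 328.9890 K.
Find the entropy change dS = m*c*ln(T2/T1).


T2/T1 = 1.1679
ln(T2/T1) = 0.1552
dS = 16.3670 * 3.3060 * 0.1552 = 8.3985 kJ/K

8.3985 kJ/K


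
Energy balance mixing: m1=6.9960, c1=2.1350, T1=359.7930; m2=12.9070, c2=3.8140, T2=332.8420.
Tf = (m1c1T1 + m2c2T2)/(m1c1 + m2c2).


num = 21758.9461
den = 64.1638
Tf = 339.1158 K

339.1158 K


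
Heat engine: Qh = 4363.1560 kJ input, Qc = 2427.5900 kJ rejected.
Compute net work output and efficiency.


W = 4363.1560 - 2427.5900 = 1935.5660 kJ
eta = 1935.5660 / 4363.1560 = 0.4436 = 44.3616%

W = 1935.5660 kJ, eta = 44.3616%


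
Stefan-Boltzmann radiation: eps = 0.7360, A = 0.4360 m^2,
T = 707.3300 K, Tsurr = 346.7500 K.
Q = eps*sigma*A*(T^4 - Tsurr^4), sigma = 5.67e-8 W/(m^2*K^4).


T^4 = 2.5032e+11
Tsurr^4 = 1.4457e+10
Q = 0.7360 * 5.67e-8 * 0.4360 * 2.3586e+11 = 4291.4124 W

4291.4124 W


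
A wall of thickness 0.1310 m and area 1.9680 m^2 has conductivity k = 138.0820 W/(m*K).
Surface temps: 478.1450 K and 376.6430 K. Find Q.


dT = 101.5020 K
Q = 138.0820 * 1.9680 * 101.5020 / 0.1310 = 210554.9554 W

210554.9554 W


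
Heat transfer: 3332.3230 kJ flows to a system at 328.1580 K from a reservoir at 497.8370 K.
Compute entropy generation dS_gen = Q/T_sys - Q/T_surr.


dS_sys = 3332.3230/328.1580 = 10.1546 kJ/K
dS_surr = -3332.3230/497.8370 = -6.6936 kJ/K
dS_gen = 10.1546 - 6.6936 = 3.4610 kJ/K (irreversible)

dS_gen = 3.4610 kJ/K, irreversible


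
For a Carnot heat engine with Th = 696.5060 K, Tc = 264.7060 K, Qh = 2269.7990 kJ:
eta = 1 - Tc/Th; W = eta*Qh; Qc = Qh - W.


eta = 1 - 264.7060/696.5060 = 0.6200
W = 0.6200 * 2269.7990 = 1407.1655 kJ
Qc = 2269.7990 - 1407.1655 = 862.6335 kJ

eta = 61.9952%, W = 1407.1655 kJ, Qc = 862.6335 kJ


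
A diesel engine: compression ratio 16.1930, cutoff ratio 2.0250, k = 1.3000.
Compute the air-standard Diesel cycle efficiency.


r^(k-1) = 2.3057
rc^k = 2.5024
eta = 0.5110 = 51.0995%

51.0995%


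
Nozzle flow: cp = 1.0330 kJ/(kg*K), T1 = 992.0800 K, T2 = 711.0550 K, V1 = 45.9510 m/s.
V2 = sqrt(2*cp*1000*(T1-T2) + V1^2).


dT = 281.0250 K
2*cp*1000*dT = 580597.6500
V1^2 = 2111.4944
V2 = sqrt(582709.1444) = 763.3539 m/s

763.3539 m/s


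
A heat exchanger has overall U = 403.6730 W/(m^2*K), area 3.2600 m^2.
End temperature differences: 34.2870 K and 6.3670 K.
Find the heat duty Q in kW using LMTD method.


LMTD = 16.5831 K
Q = 403.6730 * 3.2600 * 16.5831 = 21822.9788 W = 21.8230 kW

21.8230 kW


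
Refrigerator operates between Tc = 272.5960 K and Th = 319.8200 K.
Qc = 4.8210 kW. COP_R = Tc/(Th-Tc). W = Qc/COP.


COP = 272.5960 / 47.2240 = 5.7724
W = 4.8210 / 5.7724 = 0.8352 kW

COP = 5.7724, W = 0.8352 kW


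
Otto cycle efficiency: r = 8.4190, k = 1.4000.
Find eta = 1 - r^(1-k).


r^(k-1) = 2.3448
eta = 1 - 1/2.3448 = 0.5735 = 57.3523%

57.3523%


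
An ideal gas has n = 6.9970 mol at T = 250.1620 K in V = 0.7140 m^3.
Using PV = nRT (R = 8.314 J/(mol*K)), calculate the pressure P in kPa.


P = nRT/V = 6.9970 * 8.314 * 250.1620 / 0.7140
= 14552.6885 / 0.7140 = 20381.9167 Pa = 20.3819 kPa

20.3819 kPa


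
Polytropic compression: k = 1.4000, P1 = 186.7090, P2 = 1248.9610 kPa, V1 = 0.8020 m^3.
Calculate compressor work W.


(k-1)/k = 0.2857
(P2/P1)^exp = 1.7212
W = 3.5000 * 186.7090 * 0.8020 * (1.7212 - 1) = 377.9598 kJ

377.9598 kJ


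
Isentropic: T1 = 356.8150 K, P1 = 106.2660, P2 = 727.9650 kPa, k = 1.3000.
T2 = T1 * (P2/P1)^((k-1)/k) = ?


(k-1)/k = 0.2308
(P2/P1)^exp = 1.5590
T2 = 356.8150 * 1.5590 = 556.2893 K

556.2893 K


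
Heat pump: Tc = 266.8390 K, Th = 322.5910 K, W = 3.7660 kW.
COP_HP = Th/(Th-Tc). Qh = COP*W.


COP = 322.5910 / 55.7520 = 5.7862
Qh = 5.7862 * 3.7660 = 21.7907 kW

COP = 5.7862, Qh = 21.7907 kW


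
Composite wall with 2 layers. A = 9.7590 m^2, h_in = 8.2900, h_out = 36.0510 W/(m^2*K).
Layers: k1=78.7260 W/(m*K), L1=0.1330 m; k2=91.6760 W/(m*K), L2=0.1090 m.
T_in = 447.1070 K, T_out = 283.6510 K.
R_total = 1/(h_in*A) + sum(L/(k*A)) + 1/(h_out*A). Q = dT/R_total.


R_conv_in = 1/(8.2900*9.7590) = 0.0124
R_1 = 0.1330/(78.7260*9.7590) = 0.0002
R_2 = 0.1090/(91.6760*9.7590) = 0.0001
R_conv_out = 1/(36.0510*9.7590) = 0.0028
R_total = 0.0155 K/W
Q = 163.4560 / 0.0155 = 10546.9696 W

R_total = 0.0155 K/W, Q = 10546.9696 W


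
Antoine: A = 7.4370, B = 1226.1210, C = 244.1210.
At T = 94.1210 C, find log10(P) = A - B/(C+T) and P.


C+T = 338.2420
B/(C+T) = 3.6250
log10(P) = 7.4370 - 3.6250 = 3.8120
P = 10^3.8120 = 6486.6203 mmHg

6486.6203 mmHg


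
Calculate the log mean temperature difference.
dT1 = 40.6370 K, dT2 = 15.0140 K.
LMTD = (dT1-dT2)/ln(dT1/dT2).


dT1/dT2 = 2.7066
ln(dT1/dT2) = 0.9957
LMTD = 25.6230 / 0.9957 = 25.7338 K

25.7338 K


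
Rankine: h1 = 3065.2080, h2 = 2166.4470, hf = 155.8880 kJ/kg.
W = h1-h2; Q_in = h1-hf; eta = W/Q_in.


W = 898.7610 kJ/kg
Q_in = 2909.3200 kJ/kg
eta = 0.3089 = 30.8925%

eta = 30.8925%


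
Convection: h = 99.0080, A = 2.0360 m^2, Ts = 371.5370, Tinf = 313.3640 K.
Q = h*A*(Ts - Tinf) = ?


dT = 58.1730 K
Q = 99.0080 * 2.0360 * 58.1730 = 11726.5301 W

11726.5301 W


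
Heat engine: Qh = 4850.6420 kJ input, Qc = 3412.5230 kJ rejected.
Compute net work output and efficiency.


W = 4850.6420 - 3412.5230 = 1438.1190 kJ
eta = 1438.1190 / 4850.6420 = 0.2965 = 29.6480%

W = 1438.1190 kJ, eta = 29.6480%


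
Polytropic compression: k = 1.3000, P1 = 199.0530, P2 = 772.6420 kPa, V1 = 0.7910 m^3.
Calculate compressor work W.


(k-1)/k = 0.2308
(P2/P1)^exp = 1.3675
W = 4.3333 * 199.0530 * 0.7910 * (1.3675 - 1) = 250.7362 kJ

250.7362 kJ


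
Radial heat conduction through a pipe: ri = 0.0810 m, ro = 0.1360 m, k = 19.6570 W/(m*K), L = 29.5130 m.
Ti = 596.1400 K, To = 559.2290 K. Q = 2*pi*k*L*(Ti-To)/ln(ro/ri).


dT = 36.9110 K
ln(ro/ri) = 0.5182
Q = 2*pi*19.6570*29.5130*36.9110 / 0.5182 = 259635.4941 W

259635.4941 W


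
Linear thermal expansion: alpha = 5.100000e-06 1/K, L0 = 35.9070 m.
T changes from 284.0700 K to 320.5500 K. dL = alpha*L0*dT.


dT = 36.4800 K
dL = 5.100000e-06 * 35.9070 * 36.4800 = 0.006680 m
L_final = 35.913680 m

dL = 0.006680 m


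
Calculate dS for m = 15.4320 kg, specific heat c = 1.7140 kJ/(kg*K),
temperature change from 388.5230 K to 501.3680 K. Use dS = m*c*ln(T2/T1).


T2/T1 = 1.2904
ln(T2/T1) = 0.2550
dS = 15.4320 * 1.7140 * 0.2550 = 6.7445 kJ/K

6.7445 kJ/K


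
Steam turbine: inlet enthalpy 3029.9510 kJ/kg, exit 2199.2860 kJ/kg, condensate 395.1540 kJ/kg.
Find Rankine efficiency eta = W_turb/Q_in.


W = 830.6650 kJ/kg
Q_in = 2634.7970 kJ/kg
eta = 0.3153 = 31.5267%

eta = 31.5267%


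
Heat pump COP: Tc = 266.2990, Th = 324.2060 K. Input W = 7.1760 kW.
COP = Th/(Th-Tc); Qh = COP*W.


COP = 324.2060 / 57.9070 = 5.5987
Qh = 5.5987 * 7.1760 = 40.1765 kW

COP = 5.5987, Qh = 40.1765 kW


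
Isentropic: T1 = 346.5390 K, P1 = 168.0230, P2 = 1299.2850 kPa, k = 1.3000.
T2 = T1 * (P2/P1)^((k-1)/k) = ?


(k-1)/k = 0.2308
(P2/P1)^exp = 1.6032
T2 = 346.5390 * 1.6032 = 555.5878 K

555.5878 K


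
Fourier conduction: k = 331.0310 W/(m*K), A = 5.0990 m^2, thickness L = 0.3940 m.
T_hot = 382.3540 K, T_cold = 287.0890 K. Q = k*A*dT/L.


dT = 95.2650 K
Q = 331.0310 * 5.0990 * 95.2650 / 0.3940 = 408122.7722 W

408122.7722 W


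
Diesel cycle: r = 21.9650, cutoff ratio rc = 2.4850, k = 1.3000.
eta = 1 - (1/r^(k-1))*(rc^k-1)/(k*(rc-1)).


r^(k-1) = 2.5265
rc^k = 3.2653
eta = 0.5356 = 53.5551%

53.5551%


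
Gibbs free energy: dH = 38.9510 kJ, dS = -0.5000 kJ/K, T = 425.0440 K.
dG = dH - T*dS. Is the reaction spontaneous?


T*dS = 425.0440 * -0.5000 = -212.5220 kJ
dG = 38.9510 + 212.5220 = 251.4730 kJ (non-spontaneous)

dG = 251.4730 kJ, non-spontaneous


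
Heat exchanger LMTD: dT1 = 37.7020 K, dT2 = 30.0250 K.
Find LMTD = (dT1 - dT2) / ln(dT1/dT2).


dT1/dT2 = 1.2557
ln(dT1/dT2) = 0.2277
LMTD = 7.6770 / 0.2277 = 33.7180 K

33.7180 K


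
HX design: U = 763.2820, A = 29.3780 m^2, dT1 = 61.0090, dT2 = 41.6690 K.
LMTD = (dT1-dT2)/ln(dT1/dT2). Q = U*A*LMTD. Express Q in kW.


LMTD = 50.7260 K
Q = 763.2820 * 29.3780 * 50.7260 = 1137464.8299 W = 1137.4648 kW

1137.4648 kW


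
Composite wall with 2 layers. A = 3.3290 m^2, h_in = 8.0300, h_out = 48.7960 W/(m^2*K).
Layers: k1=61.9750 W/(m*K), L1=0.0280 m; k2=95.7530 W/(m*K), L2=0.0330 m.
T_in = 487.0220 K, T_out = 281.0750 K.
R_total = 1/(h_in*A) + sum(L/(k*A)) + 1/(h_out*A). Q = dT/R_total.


R_conv_in = 1/(8.0300*3.3290) = 0.0374
R_1 = 0.0280/(61.9750*3.3290) = 0.0001
R_2 = 0.0330/(95.7530*3.3290) = 0.0001
R_conv_out = 1/(48.7960*3.3290) = 0.0062
R_total = 0.0438 K/W
Q = 205.9470 / 0.0438 = 4701.5763 W

R_total = 0.0438 K/W, Q = 4701.5763 W


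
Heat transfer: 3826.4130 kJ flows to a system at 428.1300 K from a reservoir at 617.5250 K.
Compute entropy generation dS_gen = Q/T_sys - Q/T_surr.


dS_sys = 3826.4130/428.1300 = 8.9375 kJ/K
dS_surr = -3826.4130/617.5250 = -6.1964 kJ/K
dS_gen = 8.9375 - 6.1964 = 2.7411 kJ/K (irreversible)

dS_gen = 2.7411 kJ/K, irreversible


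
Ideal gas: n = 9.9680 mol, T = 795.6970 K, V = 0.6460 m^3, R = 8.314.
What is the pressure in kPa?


P = nRT/V = 9.9680 * 8.314 * 795.6970 / 0.6460
= 65942.5550 / 0.6460 = 102078.2585 Pa = 102.0783 kPa

102.0783 kPa


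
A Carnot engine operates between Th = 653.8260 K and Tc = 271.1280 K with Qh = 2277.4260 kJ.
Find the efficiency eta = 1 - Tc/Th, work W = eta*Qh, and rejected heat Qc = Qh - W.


eta = 1 - 271.1280/653.8260 = 0.5853
W = 0.5853 * 2277.4260 = 1333.0250 kJ
Qc = 2277.4260 - 1333.0250 = 944.4010 kJ

eta = 58.5321%, W = 1333.0250 kJ, Qc = 944.4010 kJ


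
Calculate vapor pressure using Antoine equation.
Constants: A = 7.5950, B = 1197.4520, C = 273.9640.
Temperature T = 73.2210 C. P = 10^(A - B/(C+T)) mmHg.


C+T = 347.1850
B/(C+T) = 3.4490
log10(P) = 7.5950 - 3.4490 = 4.1460
P = 10^4.1460 = 13994.8582 mmHg

13994.8582 mmHg


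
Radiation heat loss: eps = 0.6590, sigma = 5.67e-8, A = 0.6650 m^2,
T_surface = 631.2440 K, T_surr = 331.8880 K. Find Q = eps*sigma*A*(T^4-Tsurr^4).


T^4 = 1.5878e+11
Tsurr^4 = 1.2133e+10
Q = 0.6590 * 5.67e-8 * 0.6650 * 1.4664e+11 = 3643.8137 W

3643.8137 W


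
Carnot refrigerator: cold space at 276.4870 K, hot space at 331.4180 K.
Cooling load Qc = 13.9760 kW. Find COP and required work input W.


COP = 276.4870 / 54.9310 = 5.0334
W = 13.9760 / 5.0334 = 2.7767 kW

COP = 5.0334, W = 2.7767 kW


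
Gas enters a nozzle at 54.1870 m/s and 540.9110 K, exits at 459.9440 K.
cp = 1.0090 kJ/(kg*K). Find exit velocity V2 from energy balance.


dT = 80.9670 K
2*cp*1000*dT = 163391.4060
V1^2 = 2936.2310
V2 = sqrt(166327.6370) = 407.8329 m/s

407.8329 m/s


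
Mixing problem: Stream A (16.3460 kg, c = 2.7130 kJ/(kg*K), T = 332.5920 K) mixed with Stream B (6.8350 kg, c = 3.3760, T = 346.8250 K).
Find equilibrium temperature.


num = 22752.3300
den = 67.4217
Tf = 337.4632 K

337.4632 K


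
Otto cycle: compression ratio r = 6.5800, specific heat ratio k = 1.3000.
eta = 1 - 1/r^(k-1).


r^(k-1) = 1.7598
eta = 1 - 1/1.7598 = 0.4318 = 43.1759%

43.1759%


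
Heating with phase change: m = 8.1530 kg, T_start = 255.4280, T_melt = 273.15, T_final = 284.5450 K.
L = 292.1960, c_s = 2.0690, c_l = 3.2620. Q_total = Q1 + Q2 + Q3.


Q1 (sensible, solid) = 8.1530 * 2.0690 * 17.7220 = 298.9446 kJ
Q2 (latent) = 8.1530 * 292.1960 = 2382.2740 kJ
Q3 (sensible, liquid) = 8.1530 * 3.2620 * 11.3950 = 303.0510 kJ
Q_total = 2984.2696 kJ

2984.2696 kJ


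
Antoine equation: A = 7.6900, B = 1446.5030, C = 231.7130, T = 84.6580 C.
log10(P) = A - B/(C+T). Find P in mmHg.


C+T = 316.3710
B/(C+T) = 4.5722
log10(P) = 7.6900 - 4.5722 = 3.1178
P = 10^3.1178 = 1311.6768 mmHg

1311.6768 mmHg


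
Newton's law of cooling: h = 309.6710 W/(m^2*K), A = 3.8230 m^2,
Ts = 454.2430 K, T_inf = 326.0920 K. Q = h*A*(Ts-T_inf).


dT = 128.1510 K
Q = 309.6710 * 3.8230 * 128.1510 = 151714.4105 W

151714.4105 W


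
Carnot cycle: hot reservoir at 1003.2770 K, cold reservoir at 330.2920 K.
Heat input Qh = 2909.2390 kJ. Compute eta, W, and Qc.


eta = 1 - 330.2920/1003.2770 = 0.6708
W = 0.6708 * 2909.2390 = 1951.4792 kJ
Qc = 2909.2390 - 1951.4792 = 957.7598 kJ

eta = 67.0787%, W = 1951.4792 kJ, Qc = 957.7598 kJ


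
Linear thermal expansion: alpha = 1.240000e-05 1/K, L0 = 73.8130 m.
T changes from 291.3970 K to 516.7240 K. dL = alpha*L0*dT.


dT = 225.3270 K
dL = 1.240000e-05 * 73.8130 * 225.3270 = 0.206238 m
L_final = 74.019238 m

dL = 0.206238 m


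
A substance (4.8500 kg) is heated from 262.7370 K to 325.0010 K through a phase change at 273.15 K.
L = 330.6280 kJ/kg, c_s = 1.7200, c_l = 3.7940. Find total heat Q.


Q1 (sensible, solid) = 4.8500 * 1.7200 * 10.4130 = 86.8652 kJ
Q2 (latent) = 4.8500 * 330.6280 = 1603.5458 kJ
Q3 (sensible, liquid) = 4.8500 * 3.7940 * 51.8510 = 954.1051 kJ
Q_total = 2644.5161 kJ

2644.5161 kJ


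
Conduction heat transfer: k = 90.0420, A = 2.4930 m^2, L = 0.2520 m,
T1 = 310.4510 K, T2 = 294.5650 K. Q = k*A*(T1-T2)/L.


dT = 15.8860 K
Q = 90.0420 * 2.4930 * 15.8860 / 0.2520 = 14150.8142 W

14150.8142 W


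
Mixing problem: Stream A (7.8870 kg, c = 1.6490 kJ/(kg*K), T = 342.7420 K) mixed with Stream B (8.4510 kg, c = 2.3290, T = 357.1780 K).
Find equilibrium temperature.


num = 11487.6997
den = 32.6880
Tf = 351.4343 K

351.4343 K


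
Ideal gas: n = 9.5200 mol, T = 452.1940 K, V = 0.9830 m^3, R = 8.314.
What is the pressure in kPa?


P = nRT/V = 9.5200 * 8.314 * 452.1940 / 0.9830
= 35790.8295 / 0.9830 = 36409.7961 Pa = 36.4098 kPa

36.4098 kPa


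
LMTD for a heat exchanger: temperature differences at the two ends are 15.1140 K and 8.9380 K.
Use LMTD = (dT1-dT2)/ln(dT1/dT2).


dT1/dT2 = 1.6910
ln(dT1/dT2) = 0.5253
LMTD = 6.1760 / 0.5253 = 11.7569 K

11.7569 K


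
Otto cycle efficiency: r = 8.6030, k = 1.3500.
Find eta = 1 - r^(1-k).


r^(k-1) = 2.1239
eta = 1 - 1/2.1239 = 0.5292 = 52.9161%

52.9161%


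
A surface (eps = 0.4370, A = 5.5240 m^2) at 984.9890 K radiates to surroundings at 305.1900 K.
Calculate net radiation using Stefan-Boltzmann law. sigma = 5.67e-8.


T^4 = 9.4129e+11
Tsurr^4 = 8.6752e+09
Q = 0.4370 * 5.67e-8 * 5.5240 * 9.3262e+11 = 127650.5086 W

127650.5086 W


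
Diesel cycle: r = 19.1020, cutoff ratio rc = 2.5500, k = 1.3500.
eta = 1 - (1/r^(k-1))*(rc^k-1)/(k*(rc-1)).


r^(k-1) = 2.8079
rc^k = 3.5386
eta = 0.5679 = 56.7936%

56.7936%


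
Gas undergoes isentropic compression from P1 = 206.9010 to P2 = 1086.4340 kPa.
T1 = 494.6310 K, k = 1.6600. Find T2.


(k-1)/k = 0.3976
(P2/P1)^exp = 1.9336
T2 = 494.6310 * 1.9336 = 956.4056 K

956.4056 K


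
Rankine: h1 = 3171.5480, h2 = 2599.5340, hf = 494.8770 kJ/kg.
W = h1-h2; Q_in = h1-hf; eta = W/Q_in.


W = 572.0140 kJ/kg
Q_in = 2676.6710 kJ/kg
eta = 0.2137 = 21.3704%

eta = 21.3704%


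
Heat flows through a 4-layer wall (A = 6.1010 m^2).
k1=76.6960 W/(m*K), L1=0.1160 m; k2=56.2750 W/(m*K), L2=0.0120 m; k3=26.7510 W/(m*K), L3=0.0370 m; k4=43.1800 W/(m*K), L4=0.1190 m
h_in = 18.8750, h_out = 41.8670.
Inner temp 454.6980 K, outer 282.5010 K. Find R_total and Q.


R_conv_in = 1/(18.8750*6.1010) = 0.0087
R_1 = 0.1160/(76.6960*6.1010) = 0.0002
R_2 = 0.0120/(56.2750*6.1010) = 3.4951e-05
R_3 = 0.0370/(26.7510*6.1010) = 0.0002
R_4 = 0.1190/(43.1800*6.1010) = 0.0005
R_conv_out = 1/(41.8670*6.1010) = 0.0039
R_total = 0.0136 K/W
Q = 172.1970 / 0.0136 = 12698.8221 W

R_total = 0.0136 K/W, Q = 12698.8221 W


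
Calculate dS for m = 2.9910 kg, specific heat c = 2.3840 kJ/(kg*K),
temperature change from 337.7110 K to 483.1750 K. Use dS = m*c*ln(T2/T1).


T2/T1 = 1.4307
ln(T2/T1) = 0.3582
dS = 2.9910 * 2.3840 * 0.3582 = 2.5541 kJ/K

2.5541 kJ/K


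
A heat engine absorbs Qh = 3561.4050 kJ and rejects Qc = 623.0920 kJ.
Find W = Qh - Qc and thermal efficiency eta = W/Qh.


W = 3561.4050 - 623.0920 = 2938.3130 kJ
eta = 2938.3130 / 3561.4050 = 0.8250 = 82.5043%

W = 2938.3130 kJ, eta = 82.5043%


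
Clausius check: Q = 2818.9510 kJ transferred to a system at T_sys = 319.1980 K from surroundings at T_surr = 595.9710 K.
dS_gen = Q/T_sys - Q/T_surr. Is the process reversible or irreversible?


dS_sys = 2818.9510/319.1980 = 8.8314 kJ/K
dS_surr = -2818.9510/595.9710 = -4.7300 kJ/K
dS_gen = 8.8314 - 4.7300 = 4.1013 kJ/K (irreversible)

dS_gen = 4.1013 kJ/K, irreversible


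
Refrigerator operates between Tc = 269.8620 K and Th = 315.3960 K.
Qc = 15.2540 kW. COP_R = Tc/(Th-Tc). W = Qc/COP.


COP = 269.8620 / 45.5340 = 5.9266
W = 15.2540 / 5.9266 = 2.5738 kW

COP = 5.9266, W = 2.5738 kW


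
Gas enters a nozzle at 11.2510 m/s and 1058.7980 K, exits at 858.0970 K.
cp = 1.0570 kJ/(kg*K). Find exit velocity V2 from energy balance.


dT = 200.7010 K
2*cp*1000*dT = 424281.9140
V1^2 = 126.5850
V2 = sqrt(424408.4990) = 651.4664 m/s

651.4664 m/s


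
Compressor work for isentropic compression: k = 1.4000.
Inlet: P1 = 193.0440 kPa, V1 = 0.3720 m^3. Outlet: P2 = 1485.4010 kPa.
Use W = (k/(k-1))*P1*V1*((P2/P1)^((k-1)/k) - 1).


(k-1)/k = 0.2857
(P2/P1)^exp = 1.7914
W = 3.5000 * 193.0440 * 0.3720 * (1.7914 - 1) = 198.9171 kJ

198.9171 kJ


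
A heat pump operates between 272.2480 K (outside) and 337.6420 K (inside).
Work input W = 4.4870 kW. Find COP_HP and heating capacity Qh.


COP = 337.6420 / 65.3940 = 5.1632
Qh = 5.1632 * 4.4870 = 23.1673 kW

COP = 5.1632, Qh = 23.1673 kW


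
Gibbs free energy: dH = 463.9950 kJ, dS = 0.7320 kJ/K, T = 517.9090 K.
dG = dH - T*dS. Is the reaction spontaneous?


T*dS = 517.9090 * 0.7320 = 379.1094 kJ
dG = 463.9950 - 379.1094 = 84.8856 kJ (non-spontaneous)

dG = 84.8856 kJ, non-spontaneous


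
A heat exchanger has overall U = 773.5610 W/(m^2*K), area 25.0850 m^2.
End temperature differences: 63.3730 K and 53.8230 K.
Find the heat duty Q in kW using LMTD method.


LMTD = 58.4681 K
Q = 773.5610 * 25.0850 * 58.4681 = 1134559.8752 W = 1134.5599 kW

1134.5599 kW


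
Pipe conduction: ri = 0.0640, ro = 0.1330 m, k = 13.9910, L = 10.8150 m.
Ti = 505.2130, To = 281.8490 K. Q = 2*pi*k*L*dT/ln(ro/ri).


dT = 223.3640 K
ln(ro/ri) = 0.7315
Q = 2*pi*13.9910*10.8150*223.3640 / 0.7315 = 290318.1290 W

290318.1290 W


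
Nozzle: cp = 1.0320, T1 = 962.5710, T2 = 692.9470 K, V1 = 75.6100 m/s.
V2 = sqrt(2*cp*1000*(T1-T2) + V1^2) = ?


dT = 269.6240 K
2*cp*1000*dT = 556503.9360
V1^2 = 5716.8721
V2 = sqrt(562220.8081) = 749.8138 m/s

749.8138 m/s


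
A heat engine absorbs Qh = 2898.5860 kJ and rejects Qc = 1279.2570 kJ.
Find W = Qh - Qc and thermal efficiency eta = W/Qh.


W = 2898.5860 - 1279.2570 = 1619.3290 kJ
eta = 1619.3290 / 2898.5860 = 0.5587 = 55.8662%

W = 1619.3290 kJ, eta = 55.8662%


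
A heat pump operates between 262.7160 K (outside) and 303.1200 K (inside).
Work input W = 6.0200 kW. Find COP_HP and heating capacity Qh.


COP = 303.1200 / 40.4040 = 7.5022
Qh = 7.5022 * 6.0200 = 45.1634 kW

COP = 7.5022, Qh = 45.1634 kW


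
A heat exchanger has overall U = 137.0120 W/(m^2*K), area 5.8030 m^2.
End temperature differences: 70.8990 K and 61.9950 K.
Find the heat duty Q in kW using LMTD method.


LMTD = 66.3475 K
Q = 137.0120 * 5.8030 * 66.3475 = 52751.5740 W = 52.7516 kW

52.7516 kW


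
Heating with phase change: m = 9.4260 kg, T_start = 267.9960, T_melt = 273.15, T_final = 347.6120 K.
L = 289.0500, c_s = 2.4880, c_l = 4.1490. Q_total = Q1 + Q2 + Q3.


Q1 (sensible, solid) = 9.4260 * 2.4880 * 5.1540 = 120.8710 kJ
Q2 (latent) = 9.4260 * 289.0500 = 2724.5853 kJ
Q3 (sensible, liquid) = 9.4260 * 4.1490 * 74.4620 = 2912.0952 kJ
Q_total = 5757.5515 kJ

5757.5515 kJ


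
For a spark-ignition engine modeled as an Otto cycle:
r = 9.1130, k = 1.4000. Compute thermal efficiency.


r^(k-1) = 2.4203
eta = 1 - 1/2.4203 = 0.5868 = 58.6824%

58.6824%


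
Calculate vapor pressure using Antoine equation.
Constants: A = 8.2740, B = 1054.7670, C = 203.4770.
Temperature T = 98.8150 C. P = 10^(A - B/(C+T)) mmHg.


C+T = 302.2920
B/(C+T) = 3.4892
log10(P) = 8.2740 - 3.4892 = 4.7848
P = 10^4.7848 = 60921.0997 mmHg

60921.0997 mmHg


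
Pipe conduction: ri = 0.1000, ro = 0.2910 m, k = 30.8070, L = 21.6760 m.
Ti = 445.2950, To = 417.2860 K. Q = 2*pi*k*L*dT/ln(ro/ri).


dT = 28.0090 K
ln(ro/ri) = 1.0682
Q = 2*pi*30.8070*21.6760*28.0090 / 1.0682 = 110020.2241 W

110020.2241 W


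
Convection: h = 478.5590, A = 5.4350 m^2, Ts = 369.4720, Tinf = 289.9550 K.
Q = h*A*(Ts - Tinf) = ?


dT = 79.5170 K
Q = 478.5590 * 5.4350 * 79.5170 = 206821.1856 W

206821.1856 W


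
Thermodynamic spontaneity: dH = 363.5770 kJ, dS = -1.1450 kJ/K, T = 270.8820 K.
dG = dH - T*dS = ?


T*dS = 270.8820 * -1.1450 = -310.1599 kJ
dG = 363.5770 + 310.1599 = 673.7369 kJ (non-spontaneous)

dG = 673.7369 kJ, non-spontaneous


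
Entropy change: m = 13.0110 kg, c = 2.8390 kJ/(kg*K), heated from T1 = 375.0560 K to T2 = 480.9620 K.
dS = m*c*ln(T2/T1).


T2/T1 = 1.2824
ln(T2/T1) = 0.2487
dS = 13.0110 * 2.8390 * 0.2487 = 9.1870 kJ/K

9.1870 kJ/K


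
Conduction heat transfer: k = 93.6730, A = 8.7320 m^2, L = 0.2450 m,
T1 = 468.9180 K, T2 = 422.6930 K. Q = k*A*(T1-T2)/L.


dT = 46.2250 K
Q = 93.6730 * 8.7320 * 46.2250 / 0.2450 = 154325.9616 W

154325.9616 W


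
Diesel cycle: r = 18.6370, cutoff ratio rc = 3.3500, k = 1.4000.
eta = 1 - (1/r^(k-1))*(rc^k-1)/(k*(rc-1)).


r^(k-1) = 3.2222
rc^k = 5.4333
eta = 0.5818 = 58.1804%

58.1804%


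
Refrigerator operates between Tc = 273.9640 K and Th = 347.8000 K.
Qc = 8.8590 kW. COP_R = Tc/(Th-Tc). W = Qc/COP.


COP = 273.9640 / 73.8360 = 3.7104
W = 8.8590 / 3.7104 = 2.3876 kW

COP = 3.7104, W = 2.3876 kW


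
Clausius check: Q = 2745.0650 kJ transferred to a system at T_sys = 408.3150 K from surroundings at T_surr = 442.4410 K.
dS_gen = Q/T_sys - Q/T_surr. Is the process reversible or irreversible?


dS_sys = 2745.0650/408.3150 = 6.7229 kJ/K
dS_surr = -2745.0650/442.4410 = -6.2044 kJ/K
dS_gen = 6.7229 - 6.2044 = 0.5185 kJ/K (irreversible)

dS_gen = 0.5185 kJ/K, irreversible


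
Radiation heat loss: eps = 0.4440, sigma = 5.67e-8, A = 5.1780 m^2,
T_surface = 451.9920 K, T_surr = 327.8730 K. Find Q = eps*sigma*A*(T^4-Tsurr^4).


T^4 = 4.1737e+10
Tsurr^4 = 1.1556e+10
Q = 0.4440 * 5.67e-8 * 5.1780 * 3.0181e+10 = 3934.2175 W

3934.2175 W


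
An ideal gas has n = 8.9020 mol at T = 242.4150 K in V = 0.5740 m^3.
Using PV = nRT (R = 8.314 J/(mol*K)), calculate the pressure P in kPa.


P = nRT/V = 8.9020 * 8.314 * 242.4150 / 0.5740
= 17941.4318 / 0.5740 = 31256.8499 Pa = 31.2568 kPa

31.2568 kPa


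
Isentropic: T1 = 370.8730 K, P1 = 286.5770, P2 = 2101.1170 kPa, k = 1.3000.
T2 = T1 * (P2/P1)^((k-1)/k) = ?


(k-1)/k = 0.2308
(P2/P1)^exp = 1.5837
T2 = 370.8730 * 1.5837 = 587.3390 K

587.3390 K


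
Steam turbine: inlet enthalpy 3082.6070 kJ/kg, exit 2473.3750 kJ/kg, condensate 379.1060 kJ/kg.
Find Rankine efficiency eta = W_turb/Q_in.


W = 609.2320 kJ/kg
Q_in = 2703.5010 kJ/kg
eta = 0.2253 = 22.5349%

eta = 22.5349%


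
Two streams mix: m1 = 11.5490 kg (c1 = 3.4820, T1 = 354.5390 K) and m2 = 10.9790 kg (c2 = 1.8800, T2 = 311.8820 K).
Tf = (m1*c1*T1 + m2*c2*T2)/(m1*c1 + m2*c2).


num = 20694.7026
den = 60.8541
Tf = 340.0706 K

340.0706 K


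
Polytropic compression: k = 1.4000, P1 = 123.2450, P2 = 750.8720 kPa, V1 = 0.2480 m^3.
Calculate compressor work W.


(k-1)/k = 0.2857
(P2/P1)^exp = 1.6758
W = 3.5000 * 123.2450 * 0.2480 * (1.6758 - 1) = 72.2971 kJ

72.2971 kJ


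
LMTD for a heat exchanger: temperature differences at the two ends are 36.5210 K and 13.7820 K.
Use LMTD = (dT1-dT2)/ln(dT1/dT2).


dT1/dT2 = 2.6499
ln(dT1/dT2) = 0.9745
LMTD = 22.7390 / 0.9745 = 23.3334 K

23.3334 K


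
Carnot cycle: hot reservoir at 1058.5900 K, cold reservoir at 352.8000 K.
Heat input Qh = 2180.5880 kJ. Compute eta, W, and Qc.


eta = 1 - 352.8000/1058.5900 = 0.6667
W = 0.6667 * 2180.5880 = 1453.8558 kJ
Qc = 2180.5880 - 1453.8558 = 726.7322 kJ

eta = 66.6726%, W = 1453.8558 kJ, Qc = 726.7322 kJ


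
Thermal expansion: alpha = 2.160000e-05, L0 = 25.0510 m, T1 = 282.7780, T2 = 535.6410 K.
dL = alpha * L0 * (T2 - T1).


dT = 252.8630 K
dL = 2.160000e-05 * 25.0510 * 252.8630 = 0.136825 m
L_final = 25.187825 m

dL = 0.136825 m


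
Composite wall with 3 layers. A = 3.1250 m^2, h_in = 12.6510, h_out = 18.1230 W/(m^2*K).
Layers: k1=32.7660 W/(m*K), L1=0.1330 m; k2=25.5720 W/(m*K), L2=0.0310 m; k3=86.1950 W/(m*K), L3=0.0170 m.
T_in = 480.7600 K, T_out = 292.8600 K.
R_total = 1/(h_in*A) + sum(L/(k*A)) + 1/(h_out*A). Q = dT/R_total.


R_conv_in = 1/(12.6510*3.1250) = 0.0253
R_1 = 0.1330/(32.7660*3.1250) = 0.0013
R_2 = 0.0310/(25.5720*3.1250) = 0.0004
R_3 = 0.0170/(86.1950*3.1250) = 6.3113e-05
R_conv_out = 1/(18.1230*3.1250) = 0.0177
R_total = 0.0447 K/W
Q = 187.9000 / 0.0447 = 4203.4376 W

R_total = 0.0447 K/W, Q = 4203.4376 W


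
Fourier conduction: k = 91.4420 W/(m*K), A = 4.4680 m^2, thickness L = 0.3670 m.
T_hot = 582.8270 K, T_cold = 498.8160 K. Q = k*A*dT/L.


dT = 84.0110 K
Q = 91.4420 * 4.4680 * 84.0110 / 0.3670 = 93525.2700 W

93525.2700 W


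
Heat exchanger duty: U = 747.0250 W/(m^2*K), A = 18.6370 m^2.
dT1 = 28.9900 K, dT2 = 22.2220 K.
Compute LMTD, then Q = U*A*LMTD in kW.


LMTD = 25.4562 K
Q = 747.0250 * 18.6370 * 25.4562 = 354409.3506 W = 354.4094 kW

354.4094 kW


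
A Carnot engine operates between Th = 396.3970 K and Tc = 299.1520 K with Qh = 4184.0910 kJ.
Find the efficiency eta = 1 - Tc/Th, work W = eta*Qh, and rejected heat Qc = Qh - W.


eta = 1 - 299.1520/396.3970 = 0.2453
W = 0.2453 * 4184.0910 = 1026.4506 kJ
Qc = 4184.0910 - 1026.4506 = 3157.6404 kJ

eta = 24.5322%, W = 1026.4506 kJ, Qc = 3157.6404 kJ


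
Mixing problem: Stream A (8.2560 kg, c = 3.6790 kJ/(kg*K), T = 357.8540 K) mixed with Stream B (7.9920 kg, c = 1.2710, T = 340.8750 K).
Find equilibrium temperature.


num = 14331.9454
den = 40.5317
Tf = 353.5988 K

353.5988 K


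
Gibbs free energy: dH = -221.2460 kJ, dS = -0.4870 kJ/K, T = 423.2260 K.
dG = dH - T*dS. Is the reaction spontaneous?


T*dS = 423.2260 * -0.4870 = -206.1111 kJ
dG = -221.2460 + 206.1111 = -15.1349 kJ (spontaneous)

dG = -15.1349 kJ, spontaneous


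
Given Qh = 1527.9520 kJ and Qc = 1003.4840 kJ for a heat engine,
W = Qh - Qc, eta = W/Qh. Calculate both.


W = 1527.9520 - 1003.4840 = 524.4680 kJ
eta = 524.4680 / 1527.9520 = 0.3432 = 34.3249%

W = 524.4680 kJ, eta = 34.3249%


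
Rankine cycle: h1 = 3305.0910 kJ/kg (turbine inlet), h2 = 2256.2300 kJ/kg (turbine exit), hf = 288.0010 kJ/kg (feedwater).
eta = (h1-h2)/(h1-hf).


W = 1048.8610 kJ/kg
Q_in = 3017.0900 kJ/kg
eta = 0.3476 = 34.7640%

eta = 34.7640%


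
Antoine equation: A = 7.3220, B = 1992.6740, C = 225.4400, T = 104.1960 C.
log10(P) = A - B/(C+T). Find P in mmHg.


C+T = 329.6360
B/(C+T) = 6.0451
log10(P) = 7.3220 - 6.0451 = 1.2769
P = 10^1.2769 = 18.9202 mmHg

18.9202 mmHg


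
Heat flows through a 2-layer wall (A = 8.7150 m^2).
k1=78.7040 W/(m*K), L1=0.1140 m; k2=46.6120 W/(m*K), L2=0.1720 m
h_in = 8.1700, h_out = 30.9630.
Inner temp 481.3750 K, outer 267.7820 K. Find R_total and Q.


R_conv_in = 1/(8.1700*8.7150) = 0.0140
R_1 = 0.1140/(78.7040*8.7150) = 0.0002
R_2 = 0.1720/(46.6120*8.7150) = 0.0004
R_conv_out = 1/(30.9630*8.7150) = 0.0037
R_total = 0.0183 K/W
Q = 213.5930 / 0.0183 = 11646.2168 W

R_total = 0.0183 K/W, Q = 11646.2168 W


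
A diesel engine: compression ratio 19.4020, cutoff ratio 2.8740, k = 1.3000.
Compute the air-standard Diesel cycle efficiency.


r^(k-1) = 2.4342
rc^k = 3.9449
eta = 0.5034 = 50.3408%

50.3408%


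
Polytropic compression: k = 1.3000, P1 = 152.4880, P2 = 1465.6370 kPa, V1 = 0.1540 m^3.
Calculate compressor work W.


(k-1)/k = 0.2308
(P2/P1)^exp = 1.6858
W = 4.3333 * 152.4880 * 0.1540 * (1.6858 - 1) = 69.7840 kJ

69.7840 kJ


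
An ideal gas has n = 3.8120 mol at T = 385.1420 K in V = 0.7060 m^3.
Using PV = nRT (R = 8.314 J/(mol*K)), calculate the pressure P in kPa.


P = nRT/V = 3.8120 * 8.314 * 385.1420 / 0.7060
= 12206.2931 / 0.7060 = 17289.3670 Pa = 17.2894 kPa

17.2894 kPa


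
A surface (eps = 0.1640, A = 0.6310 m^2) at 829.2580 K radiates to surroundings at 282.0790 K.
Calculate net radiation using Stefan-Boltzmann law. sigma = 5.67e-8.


T^4 = 4.7289e+11
Tsurr^4 = 6.3312e+09
Q = 0.1640 * 5.67e-8 * 0.6310 * 4.6656e+11 = 2737.5447 W

2737.5447 W


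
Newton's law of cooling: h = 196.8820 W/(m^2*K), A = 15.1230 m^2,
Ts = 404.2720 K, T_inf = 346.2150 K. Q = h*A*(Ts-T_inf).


dT = 58.0570 K
Q = 196.8820 * 15.1230 * 58.0570 = 172861.6106 W

172861.6106 W


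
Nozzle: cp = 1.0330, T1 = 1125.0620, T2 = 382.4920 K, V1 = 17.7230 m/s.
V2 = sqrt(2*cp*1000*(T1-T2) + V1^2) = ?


dT = 742.5700 K
2*cp*1000*dT = 1534149.6200
V1^2 = 314.1047
V2 = sqrt(1534463.7247) = 1238.7347 m/s

1238.7347 m/s


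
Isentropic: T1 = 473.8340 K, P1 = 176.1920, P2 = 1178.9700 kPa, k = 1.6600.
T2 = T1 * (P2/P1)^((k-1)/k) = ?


(k-1)/k = 0.3976
(P2/P1)^exp = 2.1292
T2 = 473.8340 * 2.1292 = 1008.8896 K

1008.8896 K


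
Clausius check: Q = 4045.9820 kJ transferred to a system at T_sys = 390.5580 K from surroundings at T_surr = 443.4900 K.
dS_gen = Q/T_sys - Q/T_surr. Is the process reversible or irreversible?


dS_sys = 4045.9820/390.5580 = 10.3595 kJ/K
dS_surr = -4045.9820/443.4900 = -9.1231 kJ/K
dS_gen = 10.3595 - 9.1231 = 1.2364 kJ/K (irreversible)

dS_gen = 1.2364 kJ/K, irreversible


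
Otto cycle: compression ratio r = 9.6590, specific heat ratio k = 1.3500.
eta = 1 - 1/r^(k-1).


r^(k-1) = 2.2117
eta = 1 - 1/2.2117 = 0.5479 = 54.7859%

54.7859%


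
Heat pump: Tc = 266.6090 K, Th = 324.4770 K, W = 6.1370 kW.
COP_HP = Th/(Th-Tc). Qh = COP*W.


COP = 324.4770 / 57.8680 = 5.6072
Qh = 5.6072 * 6.1370 = 34.4113 kW

COP = 5.6072, Qh = 34.4113 kW


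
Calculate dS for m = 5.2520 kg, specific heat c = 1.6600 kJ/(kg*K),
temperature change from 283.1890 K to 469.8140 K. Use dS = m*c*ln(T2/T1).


T2/T1 = 1.6590
ln(T2/T1) = 0.5062
dS = 5.2520 * 1.6600 * 0.5062 = 4.4134 kJ/K

4.4134 kJ/K


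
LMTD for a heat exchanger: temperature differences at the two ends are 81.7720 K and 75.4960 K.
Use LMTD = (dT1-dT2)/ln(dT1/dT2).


dT1/dT2 = 1.0831
ln(dT1/dT2) = 0.0799
LMTD = 6.2760 / 0.0799 = 78.5922 K

78.5922 K


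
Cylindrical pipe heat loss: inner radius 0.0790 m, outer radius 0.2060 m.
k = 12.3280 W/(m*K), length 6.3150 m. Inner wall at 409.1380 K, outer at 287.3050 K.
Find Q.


dT = 121.8330 K
ln(ro/ri) = 0.9584
Q = 2*pi*12.3280*6.3150*121.8330 / 0.9584 = 62180.0620 W

62180.0620 W


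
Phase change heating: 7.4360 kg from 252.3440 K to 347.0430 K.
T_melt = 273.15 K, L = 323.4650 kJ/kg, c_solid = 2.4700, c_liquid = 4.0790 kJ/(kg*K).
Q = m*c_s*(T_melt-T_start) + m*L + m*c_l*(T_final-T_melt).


Q1 (sensible, solid) = 7.4360 * 2.4700 * 20.8060 = 382.1421 kJ
Q2 (latent) = 7.4360 * 323.4650 = 2405.2857 kJ
Q3 (sensible, liquid) = 7.4360 * 4.0790 * 73.8930 = 2241.2814 kJ
Q_total = 5028.7093 kJ

5028.7093 kJ


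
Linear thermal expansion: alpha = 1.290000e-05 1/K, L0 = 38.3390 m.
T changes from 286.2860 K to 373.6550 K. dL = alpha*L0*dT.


dT = 87.3690 K
dL = 1.290000e-05 * 38.3390 * 87.3690 = 0.043210 m
L_final = 38.382210 m

dL = 0.043210 m


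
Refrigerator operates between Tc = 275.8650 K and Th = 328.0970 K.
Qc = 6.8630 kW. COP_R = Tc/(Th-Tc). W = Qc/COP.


COP = 275.8650 / 52.2320 = 5.2815
W = 6.8630 / 5.2815 = 1.2994 kW

COP = 5.2815, W = 1.2994 kW


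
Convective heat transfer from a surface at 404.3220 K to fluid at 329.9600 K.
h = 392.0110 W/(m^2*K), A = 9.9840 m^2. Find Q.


dT = 74.3620 K
Q = 392.0110 * 9.9840 * 74.3620 = 291040.8083 W

291040.8083 W


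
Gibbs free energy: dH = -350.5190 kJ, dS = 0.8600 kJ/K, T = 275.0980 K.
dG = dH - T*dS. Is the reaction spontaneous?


T*dS = 275.0980 * 0.8600 = 236.5843 kJ
dG = -350.5190 - 236.5843 = -587.1033 kJ (spontaneous)

dG = -587.1033 kJ, spontaneous


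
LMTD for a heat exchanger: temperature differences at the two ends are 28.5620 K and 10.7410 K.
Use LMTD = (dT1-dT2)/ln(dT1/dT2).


dT1/dT2 = 2.6592
ln(dT1/dT2) = 0.9780
LMTD = 17.8210 / 0.9780 = 18.2217 K

18.2217 K


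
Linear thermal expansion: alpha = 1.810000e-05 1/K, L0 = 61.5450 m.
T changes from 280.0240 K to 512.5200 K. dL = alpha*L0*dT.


dT = 232.4960 K
dL = 1.810000e-05 * 61.5450 * 232.4960 = 0.258992 m
L_final = 61.803992 m

dL = 0.258992 m


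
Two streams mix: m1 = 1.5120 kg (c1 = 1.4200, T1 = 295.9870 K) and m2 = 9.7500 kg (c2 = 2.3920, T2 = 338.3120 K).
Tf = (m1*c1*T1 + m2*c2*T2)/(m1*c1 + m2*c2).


num = 8525.6084
den = 25.4690
Tf = 334.7440 K

334.7440 K


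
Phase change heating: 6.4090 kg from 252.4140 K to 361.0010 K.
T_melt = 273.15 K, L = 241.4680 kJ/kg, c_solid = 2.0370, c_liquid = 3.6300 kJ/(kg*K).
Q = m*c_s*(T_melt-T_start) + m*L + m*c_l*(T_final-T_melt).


Q1 (sensible, solid) = 6.4090 * 2.0370 * 20.7360 = 270.7112 kJ
Q2 (latent) = 6.4090 * 241.4680 = 1547.5684 kJ
Q3 (sensible, liquid) = 6.4090 * 3.6300 * 87.8510 = 2043.8245 kJ
Q_total = 3862.1042 kJ

3862.1042 kJ


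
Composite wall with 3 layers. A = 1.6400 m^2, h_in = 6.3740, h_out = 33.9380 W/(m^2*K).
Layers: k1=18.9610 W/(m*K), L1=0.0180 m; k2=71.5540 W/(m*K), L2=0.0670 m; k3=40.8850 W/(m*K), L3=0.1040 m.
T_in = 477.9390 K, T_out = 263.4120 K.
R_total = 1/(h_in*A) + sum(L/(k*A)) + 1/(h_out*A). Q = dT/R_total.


R_conv_in = 1/(6.3740*1.6400) = 0.0957
R_1 = 0.0180/(18.9610*1.6400) = 0.0006
R_2 = 0.0670/(71.5540*1.6400) = 0.0006
R_3 = 0.1040/(40.8850*1.6400) = 0.0016
R_conv_out = 1/(33.9380*1.6400) = 0.0180
R_total = 0.1163 K/W
Q = 214.5270 / 0.1163 = 1844.1144 W

R_total = 0.1163 K/W, Q = 1844.1144 W


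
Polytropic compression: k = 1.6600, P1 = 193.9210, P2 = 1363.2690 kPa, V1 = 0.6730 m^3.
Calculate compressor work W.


(k-1)/k = 0.3976
(P2/P1)^exp = 2.1714
W = 2.5152 * 193.9210 * 0.6730 * (2.1714 - 1) = 384.5147 kJ

384.5147 kJ
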